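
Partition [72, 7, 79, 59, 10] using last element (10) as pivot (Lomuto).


Pivot: 10
  7 <= 10: swap -> [7, 72, 79, 59, 10]
Place pivot at 1: [7, 10, 79, 59, 72]

Partitioned: [7, 10, 79, 59, 72]


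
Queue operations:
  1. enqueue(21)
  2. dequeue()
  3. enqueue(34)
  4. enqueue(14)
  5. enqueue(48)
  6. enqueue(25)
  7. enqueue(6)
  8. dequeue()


enqueue(21) -> [21]
dequeue()->21, []
enqueue(34) -> [34]
enqueue(14) -> [34, 14]
enqueue(48) -> [34, 14, 48]
enqueue(25) -> [34, 14, 48, 25]
enqueue(6) -> [34, 14, 48, 25, 6]
dequeue()->34, [14, 48, 25, 6]

Final queue: [14, 48, 25, 6]


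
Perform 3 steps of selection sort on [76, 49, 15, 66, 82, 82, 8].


Initial: [76, 49, 15, 66, 82, 82, 8]
Step 1: min=8 at 6
  Swap: [8, 49, 15, 66, 82, 82, 76]
Step 2: min=15 at 2
  Swap: [8, 15, 49, 66, 82, 82, 76]
Step 3: min=49 at 2
  Swap: [8, 15, 49, 66, 82, 82, 76]

After 3 steps: [8, 15, 49, 66, 82, 82, 76]


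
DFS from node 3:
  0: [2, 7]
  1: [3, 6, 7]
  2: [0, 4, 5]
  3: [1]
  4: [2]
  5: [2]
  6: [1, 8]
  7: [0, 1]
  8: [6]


Visit 3, push [1]
Visit 1, push [7, 6]
Visit 6, push [8]
Visit 8, push []
Visit 7, push [0]
Visit 0, push [2]
Visit 2, push [5, 4]
Visit 4, push []
Visit 5, push []

DFS order: [3, 1, 6, 8, 7, 0, 2, 4, 5]


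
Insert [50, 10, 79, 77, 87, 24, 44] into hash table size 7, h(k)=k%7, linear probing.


Insert 50: h=1 -> slot 1
Insert 10: h=3 -> slot 3
Insert 79: h=2 -> slot 2
Insert 77: h=0 -> slot 0
Insert 87: h=3, 1 probes -> slot 4
Insert 24: h=3, 2 probes -> slot 5
Insert 44: h=2, 4 probes -> slot 6

Table: [77, 50, 79, 10, 87, 24, 44]


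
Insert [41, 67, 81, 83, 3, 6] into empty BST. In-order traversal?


Insert 41: root
Insert 67: R from 41
Insert 81: R from 41 -> R from 67
Insert 83: R from 41 -> R from 67 -> R from 81
Insert 3: L from 41
Insert 6: L from 41 -> R from 3

In-order: [3, 6, 41, 67, 81, 83]


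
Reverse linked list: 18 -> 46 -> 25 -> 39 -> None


Step 1: curr=18, set curr.next=prev(None) | reversed so far: 18
Step 2: curr=46, set curr.next=prev(18) | reversed so far: 46 -> 18
Step 3: curr=25, set curr.next=prev(46) | reversed so far: 25 -> 46 -> 18
Step 4: curr=39, set curr.next=prev(25) | reversed so far: 39 -> 25 -> 46 -> 18

39 -> 25 -> 46 -> 18 -> None


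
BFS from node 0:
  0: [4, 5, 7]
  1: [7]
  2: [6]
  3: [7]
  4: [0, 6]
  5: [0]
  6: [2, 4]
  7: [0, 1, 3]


Visit 0, enqueue [4, 5, 7]
Visit 4, enqueue [6]
Visit 5, enqueue []
Visit 7, enqueue [1, 3]
Visit 6, enqueue [2]
Visit 1, enqueue []
Visit 3, enqueue []
Visit 2, enqueue []

BFS order: [0, 4, 5, 7, 6, 1, 3, 2]


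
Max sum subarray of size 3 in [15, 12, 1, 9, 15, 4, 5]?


[0:3]: 28
[1:4]: 22
[2:5]: 25
[3:6]: 28
[4:7]: 24

Max: 28 at [0:3]


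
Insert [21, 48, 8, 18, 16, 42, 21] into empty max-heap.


Insert 21: [21]
Insert 48: [48, 21]
Insert 8: [48, 21, 8]
Insert 18: [48, 21, 8, 18]
Insert 16: [48, 21, 8, 18, 16]
Insert 42: [48, 21, 42, 18, 16, 8]
Insert 21: [48, 21, 42, 18, 16, 8, 21]

Final heap: [48, 21, 42, 18, 16, 8, 21]


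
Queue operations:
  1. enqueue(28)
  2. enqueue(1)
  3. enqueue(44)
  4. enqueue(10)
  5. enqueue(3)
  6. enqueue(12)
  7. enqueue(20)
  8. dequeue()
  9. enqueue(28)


enqueue(28) -> [28]
enqueue(1) -> [28, 1]
enqueue(44) -> [28, 1, 44]
enqueue(10) -> [28, 1, 44, 10]
enqueue(3) -> [28, 1, 44, 10, 3]
enqueue(12) -> [28, 1, 44, 10, 3, 12]
enqueue(20) -> [28, 1, 44, 10, 3, 12, 20]
dequeue()->28, [1, 44, 10, 3, 12, 20]
enqueue(28) -> [1, 44, 10, 3, 12, 20, 28]

Final queue: [1, 44, 10, 3, 12, 20, 28]


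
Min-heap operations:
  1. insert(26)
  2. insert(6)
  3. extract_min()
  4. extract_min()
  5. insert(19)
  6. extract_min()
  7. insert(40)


insert(26) -> [26]
insert(6) -> [6, 26]
extract_min()->6, [26]
extract_min()->26, []
insert(19) -> [19]
extract_min()->19, []
insert(40) -> [40]

Final heap: [40]


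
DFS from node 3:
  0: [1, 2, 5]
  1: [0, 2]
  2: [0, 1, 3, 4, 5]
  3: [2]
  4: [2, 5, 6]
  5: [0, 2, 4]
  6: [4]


Visit 3, push [2]
Visit 2, push [5, 4, 1, 0]
Visit 0, push [5, 1]
Visit 1, push []
Visit 5, push [4]
Visit 4, push [6]
Visit 6, push []

DFS order: [3, 2, 0, 1, 5, 4, 6]


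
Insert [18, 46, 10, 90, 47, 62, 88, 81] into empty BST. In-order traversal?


Insert 18: root
Insert 46: R from 18
Insert 10: L from 18
Insert 90: R from 18 -> R from 46
Insert 47: R from 18 -> R from 46 -> L from 90
Insert 62: R from 18 -> R from 46 -> L from 90 -> R from 47
Insert 88: R from 18 -> R from 46 -> L from 90 -> R from 47 -> R from 62
Insert 81: R from 18 -> R from 46 -> L from 90 -> R from 47 -> R from 62 -> L from 88

In-order: [10, 18, 46, 47, 62, 81, 88, 90]


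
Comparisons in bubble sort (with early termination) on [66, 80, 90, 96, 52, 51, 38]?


Algorithm: bubble sort (with early termination)
Input: [66, 80, 90, 96, 52, 51, 38]
Sorted: [38, 51, 52, 66, 80, 90, 96]

21


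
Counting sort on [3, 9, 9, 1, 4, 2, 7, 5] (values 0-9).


Input: [3, 9, 9, 1, 4, 2, 7, 5]
Counts: [0, 1, 1, 1, 1, 1, 0, 1, 0, 2]

Sorted: [1, 2, 3, 4, 5, 7, 9, 9]


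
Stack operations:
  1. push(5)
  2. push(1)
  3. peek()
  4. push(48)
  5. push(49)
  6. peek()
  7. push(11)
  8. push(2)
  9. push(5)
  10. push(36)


push(5) -> [5]
push(1) -> [5, 1]
peek()->1
push(48) -> [5, 1, 48]
push(49) -> [5, 1, 48, 49]
peek()->49
push(11) -> [5, 1, 48, 49, 11]
push(2) -> [5, 1, 48, 49, 11, 2]
push(5) -> [5, 1, 48, 49, 11, 2, 5]
push(36) -> [5, 1, 48, 49, 11, 2, 5, 36]

Final stack: [5, 1, 48, 49, 11, 2, 5, 36]


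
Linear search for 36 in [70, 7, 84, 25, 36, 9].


i=0: 70!=36
i=1: 7!=36
i=2: 84!=36
i=3: 25!=36
i=4: 36==36 found!

Found at 4, 5 comps


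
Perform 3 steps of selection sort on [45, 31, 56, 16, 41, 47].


Initial: [45, 31, 56, 16, 41, 47]
Step 1: min=16 at 3
  Swap: [16, 31, 56, 45, 41, 47]
Step 2: min=31 at 1
  Swap: [16, 31, 56, 45, 41, 47]
Step 3: min=41 at 4
  Swap: [16, 31, 41, 45, 56, 47]

After 3 steps: [16, 31, 41, 45, 56, 47]


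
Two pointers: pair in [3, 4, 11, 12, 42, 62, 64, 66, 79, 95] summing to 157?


lo=0(3)+hi=9(95)=98
lo=1(4)+hi=9(95)=99
lo=2(11)+hi=9(95)=106
lo=3(12)+hi=9(95)=107
lo=4(42)+hi=9(95)=137
lo=5(62)+hi=9(95)=157

Yes: 62+95=157


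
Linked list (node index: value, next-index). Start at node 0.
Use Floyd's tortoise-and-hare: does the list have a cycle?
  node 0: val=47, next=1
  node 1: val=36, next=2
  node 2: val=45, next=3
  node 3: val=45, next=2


Floyd's tortoise (slow, +1) and hare (fast, +2):
  init: slow=0, fast=0
  step 1: slow=1, fast=2
  step 2: slow=2, fast=2
  slow == fast at node 2: cycle detected

Cycle: yes


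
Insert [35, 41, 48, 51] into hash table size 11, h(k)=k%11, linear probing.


Insert 35: h=2 -> slot 2
Insert 41: h=8 -> slot 8
Insert 48: h=4 -> slot 4
Insert 51: h=7 -> slot 7

Table: [None, None, 35, None, 48, None, None, 51, 41, None, None]


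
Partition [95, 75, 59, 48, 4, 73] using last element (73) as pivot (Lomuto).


Pivot: 73
  59 <= 73: swap -> [59, 75, 95, 48, 4, 73]
  48 <= 73: swap -> [59, 48, 95, 75, 4, 73]
  4 <= 73: swap -> [59, 48, 4, 75, 95, 73]
Place pivot at 3: [59, 48, 4, 73, 95, 75]

Partitioned: [59, 48, 4, 73, 95, 75]


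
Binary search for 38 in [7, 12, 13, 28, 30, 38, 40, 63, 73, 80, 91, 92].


Step 1: lo=0, hi=11, mid=5, val=38

Found at index 5


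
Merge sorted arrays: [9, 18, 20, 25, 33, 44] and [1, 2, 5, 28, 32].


Take 1 from B
Take 2 from B
Take 5 from B
Take 9 from A
Take 18 from A
Take 20 from A
Take 25 from A
Take 28 from B
Take 32 from B

Merged: [1, 2, 5, 9, 18, 20, 25, 28, 32, 33, 44]


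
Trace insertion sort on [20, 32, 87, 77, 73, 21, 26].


Initial: [20, 32, 87, 77, 73, 21, 26]
Insert 32: [20, 32, 87, 77, 73, 21, 26]
Insert 87: [20, 32, 87, 77, 73, 21, 26]
Insert 77: [20, 32, 77, 87, 73, 21, 26]
Insert 73: [20, 32, 73, 77, 87, 21, 26]
Insert 21: [20, 21, 32, 73, 77, 87, 26]
Insert 26: [20, 21, 26, 32, 73, 77, 87]

Sorted: [20, 21, 26, 32, 73, 77, 87]


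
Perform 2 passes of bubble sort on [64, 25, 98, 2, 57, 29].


Initial: [64, 25, 98, 2, 57, 29]
Pass 1: [25, 64, 2, 57, 29, 98] (4 swaps)
Pass 2: [25, 2, 57, 29, 64, 98] (3 swaps)

After 2 passes: [25, 2, 57, 29, 64, 98]


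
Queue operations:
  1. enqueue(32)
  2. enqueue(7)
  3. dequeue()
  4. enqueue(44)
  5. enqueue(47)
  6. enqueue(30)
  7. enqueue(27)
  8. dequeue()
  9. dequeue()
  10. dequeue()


enqueue(32) -> [32]
enqueue(7) -> [32, 7]
dequeue()->32, [7]
enqueue(44) -> [7, 44]
enqueue(47) -> [7, 44, 47]
enqueue(30) -> [7, 44, 47, 30]
enqueue(27) -> [7, 44, 47, 30, 27]
dequeue()->7, [44, 47, 30, 27]
dequeue()->44, [47, 30, 27]
dequeue()->47, [30, 27]

Final queue: [30, 27]


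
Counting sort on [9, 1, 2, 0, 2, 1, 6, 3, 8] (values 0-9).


Input: [9, 1, 2, 0, 2, 1, 6, 3, 8]
Counts: [1, 2, 2, 1, 0, 0, 1, 0, 1, 1]

Sorted: [0, 1, 1, 2, 2, 3, 6, 8, 9]


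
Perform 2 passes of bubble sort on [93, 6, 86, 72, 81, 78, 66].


Initial: [93, 6, 86, 72, 81, 78, 66]
Pass 1: [6, 86, 72, 81, 78, 66, 93] (6 swaps)
Pass 2: [6, 72, 81, 78, 66, 86, 93] (4 swaps)

After 2 passes: [6, 72, 81, 78, 66, 86, 93]


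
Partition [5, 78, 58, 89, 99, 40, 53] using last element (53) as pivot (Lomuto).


Pivot: 53
  5 <= 53: advance i (no swap)
  40 <= 53: swap -> [5, 40, 58, 89, 99, 78, 53]
Place pivot at 2: [5, 40, 53, 89, 99, 78, 58]

Partitioned: [5, 40, 53, 89, 99, 78, 58]


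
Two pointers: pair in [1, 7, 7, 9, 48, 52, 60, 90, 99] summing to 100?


lo=0(1)+hi=8(99)=100

Yes: 1+99=100


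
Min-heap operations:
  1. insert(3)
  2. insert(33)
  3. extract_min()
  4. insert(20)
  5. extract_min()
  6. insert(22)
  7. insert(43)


insert(3) -> [3]
insert(33) -> [3, 33]
extract_min()->3, [33]
insert(20) -> [20, 33]
extract_min()->20, [33]
insert(22) -> [22, 33]
insert(43) -> [22, 33, 43]

Final heap: [22, 33, 43]


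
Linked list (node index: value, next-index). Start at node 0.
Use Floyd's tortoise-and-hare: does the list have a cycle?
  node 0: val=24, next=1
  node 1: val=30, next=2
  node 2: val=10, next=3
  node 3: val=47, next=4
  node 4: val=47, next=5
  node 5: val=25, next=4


Floyd's tortoise (slow, +1) and hare (fast, +2):
  init: slow=0, fast=0
  step 1: slow=1, fast=2
  step 2: slow=2, fast=4
  step 3: slow=3, fast=4
  step 4: slow=4, fast=4
  slow == fast at node 4: cycle detected

Cycle: yes


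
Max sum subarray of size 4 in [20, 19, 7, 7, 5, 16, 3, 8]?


[0:4]: 53
[1:5]: 38
[2:6]: 35
[3:7]: 31
[4:8]: 32

Max: 53 at [0:4]


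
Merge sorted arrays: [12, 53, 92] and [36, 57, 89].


Take 12 from A
Take 36 from B
Take 53 from A
Take 57 from B
Take 89 from B

Merged: [12, 36, 53, 57, 89, 92]


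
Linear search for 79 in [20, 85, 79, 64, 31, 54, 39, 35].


i=0: 20!=79
i=1: 85!=79
i=2: 79==79 found!

Found at 2, 3 comps


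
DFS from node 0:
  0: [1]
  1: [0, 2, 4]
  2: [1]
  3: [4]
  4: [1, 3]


Visit 0, push [1]
Visit 1, push [4, 2]
Visit 2, push []
Visit 4, push [3]
Visit 3, push []

DFS order: [0, 1, 2, 4, 3]


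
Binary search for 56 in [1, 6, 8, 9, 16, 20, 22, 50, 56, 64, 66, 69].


Step 1: lo=0, hi=11, mid=5, val=20
Step 2: lo=6, hi=11, mid=8, val=56

Found at index 8


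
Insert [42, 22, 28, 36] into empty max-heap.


Insert 42: [42]
Insert 22: [42, 22]
Insert 28: [42, 22, 28]
Insert 36: [42, 36, 28, 22]

Final heap: [42, 36, 28, 22]


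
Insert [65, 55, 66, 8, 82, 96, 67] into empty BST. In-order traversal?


Insert 65: root
Insert 55: L from 65
Insert 66: R from 65
Insert 8: L from 65 -> L from 55
Insert 82: R from 65 -> R from 66
Insert 96: R from 65 -> R from 66 -> R from 82
Insert 67: R from 65 -> R from 66 -> L from 82

In-order: [8, 55, 65, 66, 67, 82, 96]


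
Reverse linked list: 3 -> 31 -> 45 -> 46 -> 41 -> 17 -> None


Step 1: curr=3, set curr.next=prev(None) | reversed so far: 3
Step 2: curr=31, set curr.next=prev(3) | reversed so far: 31 -> 3
Step 3: curr=45, set curr.next=prev(31) | reversed so far: 45 -> 31 -> 3
Step 4: curr=46, set curr.next=prev(45) | reversed so far: 46 -> 45 -> 31 -> 3
Step 5: curr=41, set curr.next=prev(46) | reversed so far: 41 -> 46 -> 45 -> 31 -> 3
Step 6: curr=17, set curr.next=prev(41) | reversed so far: 17 -> 41 -> 46 -> 45 -> 31 -> 3

17 -> 41 -> 46 -> 45 -> 31 -> 3 -> None


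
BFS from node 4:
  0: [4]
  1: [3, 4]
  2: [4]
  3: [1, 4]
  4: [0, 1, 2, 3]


Visit 4, enqueue [0, 1, 2, 3]
Visit 0, enqueue []
Visit 1, enqueue []
Visit 2, enqueue []
Visit 3, enqueue []

BFS order: [4, 0, 1, 2, 3]


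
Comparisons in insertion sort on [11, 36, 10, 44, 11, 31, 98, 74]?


Algorithm: insertion sort
Input: [11, 36, 10, 44, 11, 31, 98, 74]
Sorted: [10, 11, 11, 31, 36, 44, 74, 98]

13


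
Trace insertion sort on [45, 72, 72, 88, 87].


Initial: [45, 72, 72, 88, 87]
Insert 72: [45, 72, 72, 88, 87]
Insert 72: [45, 72, 72, 88, 87]
Insert 88: [45, 72, 72, 88, 87]
Insert 87: [45, 72, 72, 87, 88]

Sorted: [45, 72, 72, 87, 88]


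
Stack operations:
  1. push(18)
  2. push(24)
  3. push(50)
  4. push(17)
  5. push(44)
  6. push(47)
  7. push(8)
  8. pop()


push(18) -> [18]
push(24) -> [18, 24]
push(50) -> [18, 24, 50]
push(17) -> [18, 24, 50, 17]
push(44) -> [18, 24, 50, 17, 44]
push(47) -> [18, 24, 50, 17, 44, 47]
push(8) -> [18, 24, 50, 17, 44, 47, 8]
pop()->8, [18, 24, 50, 17, 44, 47]

Final stack: [18, 24, 50, 17, 44, 47]


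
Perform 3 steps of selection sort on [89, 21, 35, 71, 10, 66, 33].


Initial: [89, 21, 35, 71, 10, 66, 33]
Step 1: min=10 at 4
  Swap: [10, 21, 35, 71, 89, 66, 33]
Step 2: min=21 at 1
  Swap: [10, 21, 35, 71, 89, 66, 33]
Step 3: min=33 at 6
  Swap: [10, 21, 33, 71, 89, 66, 35]

After 3 steps: [10, 21, 33, 71, 89, 66, 35]


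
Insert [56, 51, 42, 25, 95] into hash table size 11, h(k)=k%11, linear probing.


Insert 56: h=1 -> slot 1
Insert 51: h=7 -> slot 7
Insert 42: h=9 -> slot 9
Insert 25: h=3 -> slot 3
Insert 95: h=7, 1 probes -> slot 8

Table: [None, 56, None, 25, None, None, None, 51, 95, 42, None]


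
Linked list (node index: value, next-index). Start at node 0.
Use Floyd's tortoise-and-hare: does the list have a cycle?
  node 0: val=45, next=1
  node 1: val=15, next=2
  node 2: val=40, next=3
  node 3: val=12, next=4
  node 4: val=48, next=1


Floyd's tortoise (slow, +1) and hare (fast, +2):
  init: slow=0, fast=0
  step 1: slow=1, fast=2
  step 2: slow=2, fast=4
  step 3: slow=3, fast=2
  step 4: slow=4, fast=4
  slow == fast at node 4: cycle detected

Cycle: yes


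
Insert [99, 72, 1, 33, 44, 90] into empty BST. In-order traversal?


Insert 99: root
Insert 72: L from 99
Insert 1: L from 99 -> L from 72
Insert 33: L from 99 -> L from 72 -> R from 1
Insert 44: L from 99 -> L from 72 -> R from 1 -> R from 33
Insert 90: L from 99 -> R from 72

In-order: [1, 33, 44, 72, 90, 99]


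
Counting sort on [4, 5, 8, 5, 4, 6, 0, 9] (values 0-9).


Input: [4, 5, 8, 5, 4, 6, 0, 9]
Counts: [1, 0, 0, 0, 2, 2, 1, 0, 1, 1]

Sorted: [0, 4, 4, 5, 5, 6, 8, 9]


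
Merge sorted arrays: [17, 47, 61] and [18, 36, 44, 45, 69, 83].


Take 17 from A
Take 18 from B
Take 36 from B
Take 44 from B
Take 45 from B
Take 47 from A
Take 61 from A

Merged: [17, 18, 36, 44, 45, 47, 61, 69, 83]


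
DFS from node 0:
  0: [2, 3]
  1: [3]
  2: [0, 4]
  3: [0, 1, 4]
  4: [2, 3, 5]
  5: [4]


Visit 0, push [3, 2]
Visit 2, push [4]
Visit 4, push [5, 3]
Visit 3, push [1]
Visit 1, push []
Visit 5, push []

DFS order: [0, 2, 4, 3, 1, 5]


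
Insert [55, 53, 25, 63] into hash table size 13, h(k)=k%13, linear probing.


Insert 55: h=3 -> slot 3
Insert 53: h=1 -> slot 1
Insert 25: h=12 -> slot 12
Insert 63: h=11 -> slot 11

Table: [None, 53, None, 55, None, None, None, None, None, None, None, 63, 25]


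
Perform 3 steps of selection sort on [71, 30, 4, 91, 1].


Initial: [71, 30, 4, 91, 1]
Step 1: min=1 at 4
  Swap: [1, 30, 4, 91, 71]
Step 2: min=4 at 2
  Swap: [1, 4, 30, 91, 71]
Step 3: min=30 at 2
  Swap: [1, 4, 30, 91, 71]

After 3 steps: [1, 4, 30, 91, 71]


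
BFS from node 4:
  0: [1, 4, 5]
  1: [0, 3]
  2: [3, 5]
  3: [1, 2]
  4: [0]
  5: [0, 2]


Visit 4, enqueue [0]
Visit 0, enqueue [1, 5]
Visit 1, enqueue [3]
Visit 5, enqueue [2]
Visit 3, enqueue []
Visit 2, enqueue []

BFS order: [4, 0, 1, 5, 3, 2]


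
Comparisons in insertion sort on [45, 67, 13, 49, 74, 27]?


Algorithm: insertion sort
Input: [45, 67, 13, 49, 74, 27]
Sorted: [13, 27, 45, 49, 67, 74]

11


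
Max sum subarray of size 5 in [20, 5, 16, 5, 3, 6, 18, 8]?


[0:5]: 49
[1:6]: 35
[2:7]: 48
[3:8]: 40

Max: 49 at [0:5]


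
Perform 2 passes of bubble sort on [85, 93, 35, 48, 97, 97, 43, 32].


Initial: [85, 93, 35, 48, 97, 97, 43, 32]
Pass 1: [85, 35, 48, 93, 97, 43, 32, 97] (4 swaps)
Pass 2: [35, 48, 85, 93, 43, 32, 97, 97] (4 swaps)

After 2 passes: [35, 48, 85, 93, 43, 32, 97, 97]


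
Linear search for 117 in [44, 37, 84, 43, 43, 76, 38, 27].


i=0: 44!=117
i=1: 37!=117
i=2: 84!=117
i=3: 43!=117
i=4: 43!=117
i=5: 76!=117
i=6: 38!=117
i=7: 27!=117

Not found, 8 comps


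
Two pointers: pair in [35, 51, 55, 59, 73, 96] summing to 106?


lo=0(35)+hi=5(96)=131
lo=0(35)+hi=4(73)=108
lo=0(35)+hi=3(59)=94
lo=1(51)+hi=3(59)=110
lo=1(51)+hi=2(55)=106

Yes: 51+55=106


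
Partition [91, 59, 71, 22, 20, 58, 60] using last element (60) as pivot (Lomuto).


Pivot: 60
  59 <= 60: swap -> [59, 91, 71, 22, 20, 58, 60]
  22 <= 60: swap -> [59, 22, 71, 91, 20, 58, 60]
  20 <= 60: swap -> [59, 22, 20, 91, 71, 58, 60]
  58 <= 60: swap -> [59, 22, 20, 58, 71, 91, 60]
Place pivot at 4: [59, 22, 20, 58, 60, 91, 71]

Partitioned: [59, 22, 20, 58, 60, 91, 71]


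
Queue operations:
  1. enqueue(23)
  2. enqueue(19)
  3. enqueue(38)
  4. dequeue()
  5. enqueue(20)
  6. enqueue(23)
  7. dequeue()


enqueue(23) -> [23]
enqueue(19) -> [23, 19]
enqueue(38) -> [23, 19, 38]
dequeue()->23, [19, 38]
enqueue(20) -> [19, 38, 20]
enqueue(23) -> [19, 38, 20, 23]
dequeue()->19, [38, 20, 23]

Final queue: [38, 20, 23]


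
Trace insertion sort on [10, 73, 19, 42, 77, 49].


Initial: [10, 73, 19, 42, 77, 49]
Insert 73: [10, 73, 19, 42, 77, 49]
Insert 19: [10, 19, 73, 42, 77, 49]
Insert 42: [10, 19, 42, 73, 77, 49]
Insert 77: [10, 19, 42, 73, 77, 49]
Insert 49: [10, 19, 42, 49, 73, 77]

Sorted: [10, 19, 42, 49, 73, 77]


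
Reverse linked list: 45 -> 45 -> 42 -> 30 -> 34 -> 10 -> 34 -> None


Step 1: curr=45, set curr.next=prev(None) | reversed so far: 45
Step 2: curr=45, set curr.next=prev(45) | reversed so far: 45 -> 45
Step 3: curr=42, set curr.next=prev(45) | reversed so far: 42 -> 45 -> 45
Step 4: curr=30, set curr.next=prev(42) | reversed so far: 30 -> 42 -> 45 -> 45
Step 5: curr=34, set curr.next=prev(30) | reversed so far: 34 -> 30 -> 42 -> 45 -> 45
Step 6: curr=10, set curr.next=prev(34) | reversed so far: 10 -> 34 -> 30 -> 42 -> 45 -> 45
Step 7: curr=34, set curr.next=prev(10) | reversed so far: 34 -> 10 -> 34 -> 30 -> 42 -> 45 -> 45

34 -> 10 -> 34 -> 30 -> 42 -> 45 -> 45 -> None


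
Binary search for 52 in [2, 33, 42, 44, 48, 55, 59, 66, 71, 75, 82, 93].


Step 1: lo=0, hi=11, mid=5, val=55
Step 2: lo=0, hi=4, mid=2, val=42
Step 3: lo=3, hi=4, mid=3, val=44
Step 4: lo=4, hi=4, mid=4, val=48

Not found


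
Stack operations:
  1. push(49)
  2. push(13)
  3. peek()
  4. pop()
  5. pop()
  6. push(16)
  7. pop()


push(49) -> [49]
push(13) -> [49, 13]
peek()->13
pop()->13, [49]
pop()->49, []
push(16) -> [16]
pop()->16, []

Final stack: []


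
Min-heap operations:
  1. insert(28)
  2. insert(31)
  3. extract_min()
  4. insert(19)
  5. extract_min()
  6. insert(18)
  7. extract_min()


insert(28) -> [28]
insert(31) -> [28, 31]
extract_min()->28, [31]
insert(19) -> [19, 31]
extract_min()->19, [31]
insert(18) -> [18, 31]
extract_min()->18, [31]

Final heap: [31]


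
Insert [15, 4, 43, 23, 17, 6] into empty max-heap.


Insert 15: [15]
Insert 4: [15, 4]
Insert 43: [43, 4, 15]
Insert 23: [43, 23, 15, 4]
Insert 17: [43, 23, 15, 4, 17]
Insert 6: [43, 23, 15, 4, 17, 6]

Final heap: [43, 23, 15, 4, 17, 6]


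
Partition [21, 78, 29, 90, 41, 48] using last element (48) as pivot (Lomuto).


Pivot: 48
  21 <= 48: advance i (no swap)
  29 <= 48: swap -> [21, 29, 78, 90, 41, 48]
  41 <= 48: swap -> [21, 29, 41, 90, 78, 48]
Place pivot at 3: [21, 29, 41, 48, 78, 90]

Partitioned: [21, 29, 41, 48, 78, 90]


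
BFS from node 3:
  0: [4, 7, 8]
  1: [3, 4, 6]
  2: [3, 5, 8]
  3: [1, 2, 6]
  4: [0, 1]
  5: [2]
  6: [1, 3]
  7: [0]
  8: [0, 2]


Visit 3, enqueue [1, 2, 6]
Visit 1, enqueue [4]
Visit 2, enqueue [5, 8]
Visit 6, enqueue []
Visit 4, enqueue [0]
Visit 5, enqueue []
Visit 8, enqueue []
Visit 0, enqueue [7]
Visit 7, enqueue []

BFS order: [3, 1, 2, 6, 4, 5, 8, 0, 7]


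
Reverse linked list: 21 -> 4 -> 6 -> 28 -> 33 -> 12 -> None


Step 1: curr=21, set curr.next=prev(None) | reversed so far: 21
Step 2: curr=4, set curr.next=prev(21) | reversed so far: 4 -> 21
Step 3: curr=6, set curr.next=prev(4) | reversed so far: 6 -> 4 -> 21
Step 4: curr=28, set curr.next=prev(6) | reversed so far: 28 -> 6 -> 4 -> 21
Step 5: curr=33, set curr.next=prev(28) | reversed so far: 33 -> 28 -> 6 -> 4 -> 21
Step 6: curr=12, set curr.next=prev(33) | reversed so far: 12 -> 33 -> 28 -> 6 -> 4 -> 21

12 -> 33 -> 28 -> 6 -> 4 -> 21 -> None


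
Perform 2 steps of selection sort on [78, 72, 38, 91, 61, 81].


Initial: [78, 72, 38, 91, 61, 81]
Step 1: min=38 at 2
  Swap: [38, 72, 78, 91, 61, 81]
Step 2: min=61 at 4
  Swap: [38, 61, 78, 91, 72, 81]

After 2 steps: [38, 61, 78, 91, 72, 81]


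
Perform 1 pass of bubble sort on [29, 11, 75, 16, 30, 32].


Initial: [29, 11, 75, 16, 30, 32]
Pass 1: [11, 29, 16, 30, 32, 75] (4 swaps)

After 1 pass: [11, 29, 16, 30, 32, 75]


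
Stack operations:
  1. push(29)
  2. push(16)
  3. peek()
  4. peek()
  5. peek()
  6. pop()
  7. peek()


push(29) -> [29]
push(16) -> [29, 16]
peek()->16
peek()->16
peek()->16
pop()->16, [29]
peek()->29

Final stack: [29]


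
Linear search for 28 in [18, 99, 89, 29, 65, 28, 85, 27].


i=0: 18!=28
i=1: 99!=28
i=2: 89!=28
i=3: 29!=28
i=4: 65!=28
i=5: 28==28 found!

Found at 5, 6 comps


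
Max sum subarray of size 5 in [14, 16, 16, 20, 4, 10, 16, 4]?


[0:5]: 70
[1:6]: 66
[2:7]: 66
[3:8]: 54

Max: 70 at [0:5]


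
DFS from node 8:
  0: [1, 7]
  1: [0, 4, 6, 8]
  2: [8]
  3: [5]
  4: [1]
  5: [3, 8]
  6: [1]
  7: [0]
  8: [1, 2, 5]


Visit 8, push [5, 2, 1]
Visit 1, push [6, 4, 0]
Visit 0, push [7]
Visit 7, push []
Visit 4, push []
Visit 6, push []
Visit 2, push []
Visit 5, push [3]
Visit 3, push []

DFS order: [8, 1, 0, 7, 4, 6, 2, 5, 3]


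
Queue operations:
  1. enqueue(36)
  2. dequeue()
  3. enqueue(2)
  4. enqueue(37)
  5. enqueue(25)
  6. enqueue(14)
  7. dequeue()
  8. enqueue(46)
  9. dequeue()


enqueue(36) -> [36]
dequeue()->36, []
enqueue(2) -> [2]
enqueue(37) -> [2, 37]
enqueue(25) -> [2, 37, 25]
enqueue(14) -> [2, 37, 25, 14]
dequeue()->2, [37, 25, 14]
enqueue(46) -> [37, 25, 14, 46]
dequeue()->37, [25, 14, 46]

Final queue: [25, 14, 46]


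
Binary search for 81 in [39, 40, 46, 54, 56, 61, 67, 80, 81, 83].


Step 1: lo=0, hi=9, mid=4, val=56
Step 2: lo=5, hi=9, mid=7, val=80
Step 3: lo=8, hi=9, mid=8, val=81

Found at index 8


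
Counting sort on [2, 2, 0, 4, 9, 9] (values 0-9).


Input: [2, 2, 0, 4, 9, 9]
Counts: [1, 0, 2, 0, 1, 0, 0, 0, 0, 2]

Sorted: [0, 2, 2, 4, 9, 9]


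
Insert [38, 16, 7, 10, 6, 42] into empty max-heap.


Insert 38: [38]
Insert 16: [38, 16]
Insert 7: [38, 16, 7]
Insert 10: [38, 16, 7, 10]
Insert 6: [38, 16, 7, 10, 6]
Insert 42: [42, 16, 38, 10, 6, 7]

Final heap: [42, 16, 38, 10, 6, 7]


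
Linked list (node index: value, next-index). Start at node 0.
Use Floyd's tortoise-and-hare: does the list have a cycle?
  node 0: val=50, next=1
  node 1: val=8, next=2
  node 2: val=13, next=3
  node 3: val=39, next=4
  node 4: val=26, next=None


Floyd's tortoise (slow, +1) and hare (fast, +2):
  init: slow=0, fast=0
  step 1: slow=1, fast=2
  step 2: slow=2, fast=4
  step 3: fast -> None, no cycle

Cycle: no


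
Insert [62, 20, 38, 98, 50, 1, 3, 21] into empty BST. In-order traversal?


Insert 62: root
Insert 20: L from 62
Insert 38: L from 62 -> R from 20
Insert 98: R from 62
Insert 50: L from 62 -> R from 20 -> R from 38
Insert 1: L from 62 -> L from 20
Insert 3: L from 62 -> L from 20 -> R from 1
Insert 21: L from 62 -> R from 20 -> L from 38

In-order: [1, 3, 20, 21, 38, 50, 62, 98]


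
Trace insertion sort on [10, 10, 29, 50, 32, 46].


Initial: [10, 10, 29, 50, 32, 46]
Insert 10: [10, 10, 29, 50, 32, 46]
Insert 29: [10, 10, 29, 50, 32, 46]
Insert 50: [10, 10, 29, 50, 32, 46]
Insert 32: [10, 10, 29, 32, 50, 46]
Insert 46: [10, 10, 29, 32, 46, 50]

Sorted: [10, 10, 29, 32, 46, 50]


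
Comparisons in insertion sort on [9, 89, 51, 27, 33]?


Algorithm: insertion sort
Input: [9, 89, 51, 27, 33]
Sorted: [9, 27, 33, 51, 89]

9


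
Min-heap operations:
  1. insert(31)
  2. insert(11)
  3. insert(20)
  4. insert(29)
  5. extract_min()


insert(31) -> [31]
insert(11) -> [11, 31]
insert(20) -> [11, 31, 20]
insert(29) -> [11, 29, 20, 31]
extract_min()->11, [20, 29, 31]

Final heap: [20, 29, 31]


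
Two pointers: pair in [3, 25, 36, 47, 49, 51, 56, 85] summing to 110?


lo=0(3)+hi=7(85)=88
lo=1(25)+hi=7(85)=110

Yes: 25+85=110


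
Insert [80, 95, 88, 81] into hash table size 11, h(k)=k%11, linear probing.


Insert 80: h=3 -> slot 3
Insert 95: h=7 -> slot 7
Insert 88: h=0 -> slot 0
Insert 81: h=4 -> slot 4

Table: [88, None, None, 80, 81, None, None, 95, None, None, None]


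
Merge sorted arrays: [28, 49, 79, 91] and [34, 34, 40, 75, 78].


Take 28 from A
Take 34 from B
Take 34 from B
Take 40 from B
Take 49 from A
Take 75 from B
Take 78 from B

Merged: [28, 34, 34, 40, 49, 75, 78, 79, 91]


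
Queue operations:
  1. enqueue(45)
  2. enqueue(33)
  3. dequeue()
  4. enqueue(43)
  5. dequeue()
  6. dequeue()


enqueue(45) -> [45]
enqueue(33) -> [45, 33]
dequeue()->45, [33]
enqueue(43) -> [33, 43]
dequeue()->33, [43]
dequeue()->43, []

Final queue: []


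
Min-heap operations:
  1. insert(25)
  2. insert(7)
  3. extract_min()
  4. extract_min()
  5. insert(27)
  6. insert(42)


insert(25) -> [25]
insert(7) -> [7, 25]
extract_min()->7, [25]
extract_min()->25, []
insert(27) -> [27]
insert(42) -> [27, 42]

Final heap: [27, 42]


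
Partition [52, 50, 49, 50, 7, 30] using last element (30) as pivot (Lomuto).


Pivot: 30
  7 <= 30: swap -> [7, 50, 49, 50, 52, 30]
Place pivot at 1: [7, 30, 49, 50, 52, 50]

Partitioned: [7, 30, 49, 50, 52, 50]


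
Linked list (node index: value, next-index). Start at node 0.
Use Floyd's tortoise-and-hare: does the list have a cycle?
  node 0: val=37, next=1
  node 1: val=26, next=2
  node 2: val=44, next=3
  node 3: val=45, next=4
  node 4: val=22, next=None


Floyd's tortoise (slow, +1) and hare (fast, +2):
  init: slow=0, fast=0
  step 1: slow=1, fast=2
  step 2: slow=2, fast=4
  step 3: fast -> None, no cycle

Cycle: no


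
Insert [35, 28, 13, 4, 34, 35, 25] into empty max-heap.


Insert 35: [35]
Insert 28: [35, 28]
Insert 13: [35, 28, 13]
Insert 4: [35, 28, 13, 4]
Insert 34: [35, 34, 13, 4, 28]
Insert 35: [35, 34, 35, 4, 28, 13]
Insert 25: [35, 34, 35, 4, 28, 13, 25]

Final heap: [35, 34, 35, 4, 28, 13, 25]


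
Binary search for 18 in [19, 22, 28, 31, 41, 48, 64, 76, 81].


Step 1: lo=0, hi=8, mid=4, val=41
Step 2: lo=0, hi=3, mid=1, val=22
Step 3: lo=0, hi=0, mid=0, val=19

Not found


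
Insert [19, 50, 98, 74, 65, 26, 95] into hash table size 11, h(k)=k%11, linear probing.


Insert 19: h=8 -> slot 8
Insert 50: h=6 -> slot 6
Insert 98: h=10 -> slot 10
Insert 74: h=8, 1 probes -> slot 9
Insert 65: h=10, 1 probes -> slot 0
Insert 26: h=4 -> slot 4
Insert 95: h=7 -> slot 7

Table: [65, None, None, None, 26, None, 50, 95, 19, 74, 98]


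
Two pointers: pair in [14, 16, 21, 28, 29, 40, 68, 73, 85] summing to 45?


lo=0(14)+hi=8(85)=99
lo=0(14)+hi=7(73)=87
lo=0(14)+hi=6(68)=82
lo=0(14)+hi=5(40)=54
lo=0(14)+hi=4(29)=43
lo=1(16)+hi=4(29)=45

Yes: 16+29=45


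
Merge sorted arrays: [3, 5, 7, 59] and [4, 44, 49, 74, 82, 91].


Take 3 from A
Take 4 from B
Take 5 from A
Take 7 from A
Take 44 from B
Take 49 from B
Take 59 from A

Merged: [3, 4, 5, 7, 44, 49, 59, 74, 82, 91]


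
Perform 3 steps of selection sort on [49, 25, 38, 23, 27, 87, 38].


Initial: [49, 25, 38, 23, 27, 87, 38]
Step 1: min=23 at 3
  Swap: [23, 25, 38, 49, 27, 87, 38]
Step 2: min=25 at 1
  Swap: [23, 25, 38, 49, 27, 87, 38]
Step 3: min=27 at 4
  Swap: [23, 25, 27, 49, 38, 87, 38]

After 3 steps: [23, 25, 27, 49, 38, 87, 38]


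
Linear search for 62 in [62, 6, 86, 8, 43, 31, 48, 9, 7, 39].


i=0: 62==62 found!

Found at 0, 1 comps


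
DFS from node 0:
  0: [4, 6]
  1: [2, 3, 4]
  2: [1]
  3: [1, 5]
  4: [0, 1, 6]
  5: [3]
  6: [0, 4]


Visit 0, push [6, 4]
Visit 4, push [6, 1]
Visit 1, push [3, 2]
Visit 2, push []
Visit 3, push [5]
Visit 5, push []
Visit 6, push []

DFS order: [0, 4, 1, 2, 3, 5, 6]


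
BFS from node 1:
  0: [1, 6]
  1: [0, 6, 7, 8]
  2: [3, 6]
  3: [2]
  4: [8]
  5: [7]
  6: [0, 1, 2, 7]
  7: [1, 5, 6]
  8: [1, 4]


Visit 1, enqueue [0, 6, 7, 8]
Visit 0, enqueue []
Visit 6, enqueue [2]
Visit 7, enqueue [5]
Visit 8, enqueue [4]
Visit 2, enqueue [3]
Visit 5, enqueue []
Visit 4, enqueue []
Visit 3, enqueue []

BFS order: [1, 0, 6, 7, 8, 2, 5, 4, 3]


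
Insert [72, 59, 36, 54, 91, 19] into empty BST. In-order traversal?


Insert 72: root
Insert 59: L from 72
Insert 36: L from 72 -> L from 59
Insert 54: L from 72 -> L from 59 -> R from 36
Insert 91: R from 72
Insert 19: L from 72 -> L from 59 -> L from 36

In-order: [19, 36, 54, 59, 72, 91]


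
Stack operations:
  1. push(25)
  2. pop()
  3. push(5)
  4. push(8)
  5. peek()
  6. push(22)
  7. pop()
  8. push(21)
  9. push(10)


push(25) -> [25]
pop()->25, []
push(5) -> [5]
push(8) -> [5, 8]
peek()->8
push(22) -> [5, 8, 22]
pop()->22, [5, 8]
push(21) -> [5, 8, 21]
push(10) -> [5, 8, 21, 10]

Final stack: [5, 8, 21, 10]


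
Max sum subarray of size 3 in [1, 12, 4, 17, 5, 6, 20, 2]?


[0:3]: 17
[1:4]: 33
[2:5]: 26
[3:6]: 28
[4:7]: 31
[5:8]: 28

Max: 33 at [1:4]


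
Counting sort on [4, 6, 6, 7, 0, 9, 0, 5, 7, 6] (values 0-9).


Input: [4, 6, 6, 7, 0, 9, 0, 5, 7, 6]
Counts: [2, 0, 0, 0, 1, 1, 3, 2, 0, 1]

Sorted: [0, 0, 4, 5, 6, 6, 6, 7, 7, 9]


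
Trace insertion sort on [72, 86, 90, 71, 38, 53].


Initial: [72, 86, 90, 71, 38, 53]
Insert 86: [72, 86, 90, 71, 38, 53]
Insert 90: [72, 86, 90, 71, 38, 53]
Insert 71: [71, 72, 86, 90, 38, 53]
Insert 38: [38, 71, 72, 86, 90, 53]
Insert 53: [38, 53, 71, 72, 86, 90]

Sorted: [38, 53, 71, 72, 86, 90]


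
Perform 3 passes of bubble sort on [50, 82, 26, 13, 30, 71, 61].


Initial: [50, 82, 26, 13, 30, 71, 61]
Pass 1: [50, 26, 13, 30, 71, 61, 82] (5 swaps)
Pass 2: [26, 13, 30, 50, 61, 71, 82] (4 swaps)
Pass 3: [13, 26, 30, 50, 61, 71, 82] (1 swaps)

After 3 passes: [13, 26, 30, 50, 61, 71, 82]


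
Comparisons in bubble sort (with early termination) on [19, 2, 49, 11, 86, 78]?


Algorithm: bubble sort (with early termination)
Input: [19, 2, 49, 11, 86, 78]
Sorted: [2, 11, 19, 49, 78, 86]

12


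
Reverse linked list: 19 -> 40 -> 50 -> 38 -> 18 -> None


Step 1: curr=19, set curr.next=prev(None) | reversed so far: 19
Step 2: curr=40, set curr.next=prev(19) | reversed so far: 40 -> 19
Step 3: curr=50, set curr.next=prev(40) | reversed so far: 50 -> 40 -> 19
Step 4: curr=38, set curr.next=prev(50) | reversed so far: 38 -> 50 -> 40 -> 19
Step 5: curr=18, set curr.next=prev(38) | reversed so far: 18 -> 38 -> 50 -> 40 -> 19

18 -> 38 -> 50 -> 40 -> 19 -> None


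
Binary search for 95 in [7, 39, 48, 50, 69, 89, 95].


Step 1: lo=0, hi=6, mid=3, val=50
Step 2: lo=4, hi=6, mid=5, val=89
Step 3: lo=6, hi=6, mid=6, val=95

Found at index 6


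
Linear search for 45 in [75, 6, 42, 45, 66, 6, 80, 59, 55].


i=0: 75!=45
i=1: 6!=45
i=2: 42!=45
i=3: 45==45 found!

Found at 3, 4 comps


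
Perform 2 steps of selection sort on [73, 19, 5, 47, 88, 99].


Initial: [73, 19, 5, 47, 88, 99]
Step 1: min=5 at 2
  Swap: [5, 19, 73, 47, 88, 99]
Step 2: min=19 at 1
  Swap: [5, 19, 73, 47, 88, 99]

After 2 steps: [5, 19, 73, 47, 88, 99]


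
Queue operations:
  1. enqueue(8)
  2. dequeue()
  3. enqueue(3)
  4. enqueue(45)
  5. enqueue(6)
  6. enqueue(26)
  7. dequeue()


enqueue(8) -> [8]
dequeue()->8, []
enqueue(3) -> [3]
enqueue(45) -> [3, 45]
enqueue(6) -> [3, 45, 6]
enqueue(26) -> [3, 45, 6, 26]
dequeue()->3, [45, 6, 26]

Final queue: [45, 6, 26]


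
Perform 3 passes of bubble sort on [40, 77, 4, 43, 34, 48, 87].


Initial: [40, 77, 4, 43, 34, 48, 87]
Pass 1: [40, 4, 43, 34, 48, 77, 87] (4 swaps)
Pass 2: [4, 40, 34, 43, 48, 77, 87] (2 swaps)
Pass 3: [4, 34, 40, 43, 48, 77, 87] (1 swaps)

After 3 passes: [4, 34, 40, 43, 48, 77, 87]


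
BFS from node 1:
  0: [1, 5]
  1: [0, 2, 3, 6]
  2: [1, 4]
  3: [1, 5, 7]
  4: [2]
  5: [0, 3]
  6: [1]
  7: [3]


Visit 1, enqueue [0, 2, 3, 6]
Visit 0, enqueue [5]
Visit 2, enqueue [4]
Visit 3, enqueue [7]
Visit 6, enqueue []
Visit 5, enqueue []
Visit 4, enqueue []
Visit 7, enqueue []

BFS order: [1, 0, 2, 3, 6, 5, 4, 7]


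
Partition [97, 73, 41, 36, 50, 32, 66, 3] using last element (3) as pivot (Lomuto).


Pivot: 3
Place pivot at 0: [3, 73, 41, 36, 50, 32, 66, 97]

Partitioned: [3, 73, 41, 36, 50, 32, 66, 97]


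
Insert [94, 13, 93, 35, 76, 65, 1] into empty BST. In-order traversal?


Insert 94: root
Insert 13: L from 94
Insert 93: L from 94 -> R from 13
Insert 35: L from 94 -> R from 13 -> L from 93
Insert 76: L from 94 -> R from 13 -> L from 93 -> R from 35
Insert 65: L from 94 -> R from 13 -> L from 93 -> R from 35 -> L from 76
Insert 1: L from 94 -> L from 13

In-order: [1, 13, 35, 65, 76, 93, 94]


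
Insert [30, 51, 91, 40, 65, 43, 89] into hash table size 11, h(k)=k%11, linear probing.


Insert 30: h=8 -> slot 8
Insert 51: h=7 -> slot 7
Insert 91: h=3 -> slot 3
Insert 40: h=7, 2 probes -> slot 9
Insert 65: h=10 -> slot 10
Insert 43: h=10, 1 probes -> slot 0
Insert 89: h=1 -> slot 1

Table: [43, 89, None, 91, None, None, None, 51, 30, 40, 65]


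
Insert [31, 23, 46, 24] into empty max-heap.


Insert 31: [31]
Insert 23: [31, 23]
Insert 46: [46, 23, 31]
Insert 24: [46, 24, 31, 23]

Final heap: [46, 24, 31, 23]


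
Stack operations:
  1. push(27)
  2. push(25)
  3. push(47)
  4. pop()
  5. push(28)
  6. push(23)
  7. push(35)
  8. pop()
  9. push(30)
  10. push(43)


push(27) -> [27]
push(25) -> [27, 25]
push(47) -> [27, 25, 47]
pop()->47, [27, 25]
push(28) -> [27, 25, 28]
push(23) -> [27, 25, 28, 23]
push(35) -> [27, 25, 28, 23, 35]
pop()->35, [27, 25, 28, 23]
push(30) -> [27, 25, 28, 23, 30]
push(43) -> [27, 25, 28, 23, 30, 43]

Final stack: [27, 25, 28, 23, 30, 43]


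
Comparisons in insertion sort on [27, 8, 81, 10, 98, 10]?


Algorithm: insertion sort
Input: [27, 8, 81, 10, 98, 10]
Sorted: [8, 10, 10, 27, 81, 98]

10


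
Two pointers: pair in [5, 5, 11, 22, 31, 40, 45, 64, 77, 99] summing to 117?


lo=0(5)+hi=9(99)=104
lo=1(5)+hi=9(99)=104
lo=2(11)+hi=9(99)=110
lo=3(22)+hi=9(99)=121
lo=3(22)+hi=8(77)=99
lo=4(31)+hi=8(77)=108
lo=5(40)+hi=8(77)=117

Yes: 40+77=117


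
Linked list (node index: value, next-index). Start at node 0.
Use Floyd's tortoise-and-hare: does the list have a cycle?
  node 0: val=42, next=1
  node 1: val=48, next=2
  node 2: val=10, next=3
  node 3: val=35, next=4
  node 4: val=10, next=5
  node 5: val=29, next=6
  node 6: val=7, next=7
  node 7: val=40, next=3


Floyd's tortoise (slow, +1) and hare (fast, +2):
  init: slow=0, fast=0
  step 1: slow=1, fast=2
  step 2: slow=2, fast=4
  step 3: slow=3, fast=6
  step 4: slow=4, fast=3
  step 5: slow=5, fast=5
  slow == fast at node 5: cycle detected

Cycle: yes


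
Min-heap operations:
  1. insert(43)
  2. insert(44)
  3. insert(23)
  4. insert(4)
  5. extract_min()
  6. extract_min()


insert(43) -> [43]
insert(44) -> [43, 44]
insert(23) -> [23, 44, 43]
insert(4) -> [4, 23, 43, 44]
extract_min()->4, [23, 44, 43]
extract_min()->23, [43, 44]

Final heap: [43, 44]


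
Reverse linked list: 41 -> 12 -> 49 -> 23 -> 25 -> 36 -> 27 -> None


Step 1: curr=41, set curr.next=prev(None) | reversed so far: 41
Step 2: curr=12, set curr.next=prev(41) | reversed so far: 12 -> 41
Step 3: curr=49, set curr.next=prev(12) | reversed so far: 49 -> 12 -> 41
Step 4: curr=23, set curr.next=prev(49) | reversed so far: 23 -> 49 -> 12 -> 41
Step 5: curr=25, set curr.next=prev(23) | reversed so far: 25 -> 23 -> 49 -> 12 -> 41
Step 6: curr=36, set curr.next=prev(25) | reversed so far: 36 -> 25 -> 23 -> 49 -> 12 -> 41
Step 7: curr=27, set curr.next=prev(36) | reversed so far: 27 -> 36 -> 25 -> 23 -> 49 -> 12 -> 41

27 -> 36 -> 25 -> 23 -> 49 -> 12 -> 41 -> None


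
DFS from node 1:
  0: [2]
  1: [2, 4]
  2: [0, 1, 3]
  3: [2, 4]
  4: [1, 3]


Visit 1, push [4, 2]
Visit 2, push [3, 0]
Visit 0, push []
Visit 3, push [4]
Visit 4, push []

DFS order: [1, 2, 0, 3, 4]


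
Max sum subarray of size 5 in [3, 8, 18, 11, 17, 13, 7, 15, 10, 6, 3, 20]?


[0:5]: 57
[1:6]: 67
[2:7]: 66
[3:8]: 63
[4:9]: 62
[5:10]: 51
[6:11]: 41
[7:12]: 54

Max: 67 at [1:6]


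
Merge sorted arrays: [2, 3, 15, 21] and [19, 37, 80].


Take 2 from A
Take 3 from A
Take 15 from A
Take 19 from B
Take 21 from A

Merged: [2, 3, 15, 19, 21, 37, 80]


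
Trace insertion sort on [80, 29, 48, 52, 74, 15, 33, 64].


Initial: [80, 29, 48, 52, 74, 15, 33, 64]
Insert 29: [29, 80, 48, 52, 74, 15, 33, 64]
Insert 48: [29, 48, 80, 52, 74, 15, 33, 64]
Insert 52: [29, 48, 52, 80, 74, 15, 33, 64]
Insert 74: [29, 48, 52, 74, 80, 15, 33, 64]
Insert 15: [15, 29, 48, 52, 74, 80, 33, 64]
Insert 33: [15, 29, 33, 48, 52, 74, 80, 64]
Insert 64: [15, 29, 33, 48, 52, 64, 74, 80]

Sorted: [15, 29, 33, 48, 52, 64, 74, 80]


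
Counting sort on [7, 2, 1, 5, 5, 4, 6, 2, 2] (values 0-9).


Input: [7, 2, 1, 5, 5, 4, 6, 2, 2]
Counts: [0, 1, 3, 0, 1, 2, 1, 1, 0, 0]

Sorted: [1, 2, 2, 2, 4, 5, 5, 6, 7]


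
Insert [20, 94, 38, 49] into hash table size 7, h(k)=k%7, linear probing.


Insert 20: h=6 -> slot 6
Insert 94: h=3 -> slot 3
Insert 38: h=3, 1 probes -> slot 4
Insert 49: h=0 -> slot 0

Table: [49, None, None, 94, 38, None, 20]


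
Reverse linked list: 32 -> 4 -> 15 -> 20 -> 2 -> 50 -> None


Step 1: curr=32, set curr.next=prev(None) | reversed so far: 32
Step 2: curr=4, set curr.next=prev(32) | reversed so far: 4 -> 32
Step 3: curr=15, set curr.next=prev(4) | reversed so far: 15 -> 4 -> 32
Step 4: curr=20, set curr.next=prev(15) | reversed so far: 20 -> 15 -> 4 -> 32
Step 5: curr=2, set curr.next=prev(20) | reversed so far: 2 -> 20 -> 15 -> 4 -> 32
Step 6: curr=50, set curr.next=prev(2) | reversed so far: 50 -> 2 -> 20 -> 15 -> 4 -> 32

50 -> 2 -> 20 -> 15 -> 4 -> 32 -> None


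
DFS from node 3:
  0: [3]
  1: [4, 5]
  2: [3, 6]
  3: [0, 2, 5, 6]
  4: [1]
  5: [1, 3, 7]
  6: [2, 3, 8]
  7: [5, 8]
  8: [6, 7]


Visit 3, push [6, 5, 2, 0]
Visit 0, push []
Visit 2, push [6]
Visit 6, push [8]
Visit 8, push [7]
Visit 7, push [5]
Visit 5, push [1]
Visit 1, push [4]
Visit 4, push []

DFS order: [3, 0, 2, 6, 8, 7, 5, 1, 4]


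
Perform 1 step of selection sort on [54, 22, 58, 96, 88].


Initial: [54, 22, 58, 96, 88]
Step 1: min=22 at 1
  Swap: [22, 54, 58, 96, 88]

After 1 step: [22, 54, 58, 96, 88]


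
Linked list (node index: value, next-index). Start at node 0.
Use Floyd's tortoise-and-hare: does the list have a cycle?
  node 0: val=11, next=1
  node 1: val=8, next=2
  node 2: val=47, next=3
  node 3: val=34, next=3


Floyd's tortoise (slow, +1) and hare (fast, +2):
  init: slow=0, fast=0
  step 1: slow=1, fast=2
  step 2: slow=2, fast=3
  step 3: slow=3, fast=3
  slow == fast at node 3: cycle detected

Cycle: yes


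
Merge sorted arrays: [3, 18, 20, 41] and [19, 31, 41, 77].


Take 3 from A
Take 18 from A
Take 19 from B
Take 20 from A
Take 31 from B
Take 41 from A

Merged: [3, 18, 19, 20, 31, 41, 41, 77]
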